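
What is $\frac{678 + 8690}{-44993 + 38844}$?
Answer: $- \frac{9368}{6149} \approx -1.5235$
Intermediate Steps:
$\frac{678 + 8690}{-44993 + 38844} = \frac{9368}{-6149} = 9368 \left(- \frac{1}{6149}\right) = - \frac{9368}{6149}$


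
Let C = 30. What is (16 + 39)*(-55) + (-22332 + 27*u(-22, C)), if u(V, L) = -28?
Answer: -26113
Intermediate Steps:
(16 + 39)*(-55) + (-22332 + 27*u(-22, C)) = (16 + 39)*(-55) + (-22332 + 27*(-28)) = 55*(-55) + (-22332 - 756) = -3025 - 23088 = -26113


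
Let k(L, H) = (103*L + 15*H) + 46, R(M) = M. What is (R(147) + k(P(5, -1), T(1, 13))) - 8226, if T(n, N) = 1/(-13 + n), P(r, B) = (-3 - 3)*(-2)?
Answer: -27193/4 ≈ -6798.3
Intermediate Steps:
P(r, B) = 12 (P(r, B) = -6*(-2) = 12)
k(L, H) = 46 + 15*H + 103*L (k(L, H) = (15*H + 103*L) + 46 = 46 + 15*H + 103*L)
(R(147) + k(P(5, -1), T(1, 13))) - 8226 = (147 + (46 + 15/(-13 + 1) + 103*12)) - 8226 = (147 + (46 + 15/(-12) + 1236)) - 8226 = (147 + (46 + 15*(-1/12) + 1236)) - 8226 = (147 + (46 - 5/4 + 1236)) - 8226 = (147 + 5123/4) - 8226 = 5711/4 - 8226 = -27193/4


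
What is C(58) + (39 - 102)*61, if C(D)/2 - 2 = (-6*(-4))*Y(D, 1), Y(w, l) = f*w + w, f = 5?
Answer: 12865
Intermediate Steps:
Y(w, l) = 6*w (Y(w, l) = 5*w + w = 6*w)
C(D) = 4 + 288*D (C(D) = 4 + 2*((-6*(-4))*(6*D)) = 4 + 2*(24*(6*D)) = 4 + 2*(144*D) = 4 + 288*D)
C(58) + (39 - 102)*61 = (4 + 288*58) + (39 - 102)*61 = (4 + 16704) - 63*61 = 16708 - 3843 = 12865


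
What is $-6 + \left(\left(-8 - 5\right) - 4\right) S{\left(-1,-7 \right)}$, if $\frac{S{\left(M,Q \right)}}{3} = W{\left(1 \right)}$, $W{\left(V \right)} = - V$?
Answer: $45$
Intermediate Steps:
$S{\left(M,Q \right)} = -3$ ($S{\left(M,Q \right)} = 3 \left(\left(-1\right) 1\right) = 3 \left(-1\right) = -3$)
$-6 + \left(\left(-8 - 5\right) - 4\right) S{\left(-1,-7 \right)} = -6 + \left(\left(-8 - 5\right) - 4\right) \left(-3\right) = -6 + \left(-13 - 4\right) \left(-3\right) = -6 - -51 = -6 + 51 = 45$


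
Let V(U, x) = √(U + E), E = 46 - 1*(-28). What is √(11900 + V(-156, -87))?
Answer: √(11900 + I*√82) ≈ 109.09 + 0.0415*I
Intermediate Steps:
E = 74 (E = 46 + 28 = 74)
V(U, x) = √(74 + U) (V(U, x) = √(U + 74) = √(74 + U))
√(11900 + V(-156, -87)) = √(11900 + √(74 - 156)) = √(11900 + √(-82)) = √(11900 + I*√82)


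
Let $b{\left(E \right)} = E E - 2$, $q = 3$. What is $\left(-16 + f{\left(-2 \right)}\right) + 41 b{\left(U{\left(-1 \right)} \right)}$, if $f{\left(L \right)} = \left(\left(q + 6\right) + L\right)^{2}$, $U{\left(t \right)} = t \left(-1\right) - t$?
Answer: $115$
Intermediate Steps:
$U{\left(t \right)} = - 2 t$ ($U{\left(t \right)} = - t - t = - 2 t$)
$b{\left(E \right)} = -2 + E^{2}$ ($b{\left(E \right)} = E^{2} - 2 = -2 + E^{2}$)
$f{\left(L \right)} = \left(9 + L\right)^{2}$ ($f{\left(L \right)} = \left(\left(3 + 6\right) + L\right)^{2} = \left(9 + L\right)^{2}$)
$\left(-16 + f{\left(-2 \right)}\right) + 41 b{\left(U{\left(-1 \right)} \right)} = \left(-16 + \left(9 - 2\right)^{2}\right) + 41 \left(-2 + \left(\left(-2\right) \left(-1\right)\right)^{2}\right) = \left(-16 + 7^{2}\right) + 41 \left(-2 + 2^{2}\right) = \left(-16 + 49\right) + 41 \left(-2 + 4\right) = 33 + 41 \cdot 2 = 33 + 82 = 115$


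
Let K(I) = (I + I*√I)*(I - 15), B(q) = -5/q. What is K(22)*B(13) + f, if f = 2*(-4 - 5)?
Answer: -1004/13 - 770*√22/13 ≈ -355.05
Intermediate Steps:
f = -18 (f = 2*(-9) = -18)
K(I) = (-15 + I)*(I + I^(3/2)) (K(I) = (I + I^(3/2))*(-15 + I) = (-15 + I)*(I + I^(3/2)))
K(22)*B(13) + f = (22² + 22^(5/2) - 15*22 - 330*√22)*(-5/13) - 18 = (484 + 484*√22 - 330 - 330*√22)*(-5*1/13) - 18 = (484 + 484*√22 - 330 - 330*√22)*(-5/13) - 18 = (154 + 154*√22)*(-5/13) - 18 = (-770/13 - 770*√22/13) - 18 = -1004/13 - 770*√22/13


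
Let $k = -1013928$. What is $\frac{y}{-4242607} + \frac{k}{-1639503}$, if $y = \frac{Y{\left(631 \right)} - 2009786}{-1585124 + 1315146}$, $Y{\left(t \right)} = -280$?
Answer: $\frac{193560089219002715}{312984006215795823} \approx 0.61843$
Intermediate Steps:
$y = \frac{1005033}{134989}$ ($y = \frac{-280 - 2009786}{-1585124 + 1315146} = - \frac{2010066}{-269978} = \left(-2010066\right) \left(- \frac{1}{269978}\right) = \frac{1005033}{134989} \approx 7.4453$)
$\frac{y}{-4242607} + \frac{k}{-1639503} = \frac{1005033}{134989 \left(-4242607\right)} - \frac{1013928}{-1639503} = \frac{1005033}{134989} \left(- \frac{1}{4242607}\right) - - \frac{337976}{546501} = - \frac{1005033}{572705276323} + \frac{337976}{546501} = \frac{193560089219002715}{312984006215795823}$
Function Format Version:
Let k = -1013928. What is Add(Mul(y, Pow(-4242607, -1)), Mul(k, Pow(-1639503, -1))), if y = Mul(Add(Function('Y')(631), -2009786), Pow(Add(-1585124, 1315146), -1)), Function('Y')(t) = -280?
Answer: Rational(193560089219002715, 312984006215795823) ≈ 0.61843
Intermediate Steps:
y = Rational(1005033, 134989) (y = Mul(Add(-280, -2009786), Pow(Add(-1585124, 1315146), -1)) = Mul(-2010066, Pow(-269978, -1)) = Mul(-2010066, Rational(-1, 269978)) = Rational(1005033, 134989) ≈ 7.4453)
Add(Mul(y, Pow(-4242607, -1)), Mul(k, Pow(-1639503, -1))) = Add(Mul(Rational(1005033, 134989), Pow(-4242607, -1)), Mul(-1013928, Pow(-1639503, -1))) = Add(Mul(Rational(1005033, 134989), Rational(-1, 4242607)), Mul(-1013928, Rational(-1, 1639503))) = Add(Rational(-1005033, 572705276323), Rational(337976, 546501)) = Rational(193560089219002715, 312984006215795823)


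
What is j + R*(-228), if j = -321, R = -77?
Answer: 17235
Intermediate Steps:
j + R*(-228) = -321 - 77*(-228) = -321 + 17556 = 17235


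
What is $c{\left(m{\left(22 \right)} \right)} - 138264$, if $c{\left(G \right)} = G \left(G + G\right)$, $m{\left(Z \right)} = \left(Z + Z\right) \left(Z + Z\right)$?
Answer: $7357928$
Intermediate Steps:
$m{\left(Z \right)} = 4 Z^{2}$ ($m{\left(Z \right)} = 2 Z 2 Z = 4 Z^{2}$)
$c{\left(G \right)} = 2 G^{2}$ ($c{\left(G \right)} = G 2 G = 2 G^{2}$)
$c{\left(m{\left(22 \right)} \right)} - 138264 = 2 \left(4 \cdot 22^{2}\right)^{2} - 138264 = 2 \left(4 \cdot 484\right)^{2} - 138264 = 2 \cdot 1936^{2} - 138264 = 2 \cdot 3748096 - 138264 = 7496192 - 138264 = 7357928$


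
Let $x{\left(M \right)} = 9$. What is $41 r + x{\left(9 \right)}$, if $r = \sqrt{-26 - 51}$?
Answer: $9 + 41 i \sqrt{77} \approx 9.0 + 359.77 i$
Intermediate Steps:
$r = i \sqrt{77}$ ($r = \sqrt{-77} = i \sqrt{77} \approx 8.775 i$)
$41 r + x{\left(9 \right)} = 41 i \sqrt{77} + 9 = 9 + 41 i \sqrt{77}$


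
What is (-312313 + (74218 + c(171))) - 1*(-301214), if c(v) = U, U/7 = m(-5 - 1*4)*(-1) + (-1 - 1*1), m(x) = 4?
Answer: 63077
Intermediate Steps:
U = -42 (U = 7*(4*(-1) + (-1 - 1*1)) = 7*(-4 + (-1 - 1)) = 7*(-4 - 2) = 7*(-6) = -42)
c(v) = -42
(-312313 + (74218 + c(171))) - 1*(-301214) = (-312313 + (74218 - 42)) - 1*(-301214) = (-312313 + 74176) + 301214 = -238137 + 301214 = 63077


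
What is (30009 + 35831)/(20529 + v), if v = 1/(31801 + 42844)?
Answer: 2457313400/766193603 ≈ 3.2072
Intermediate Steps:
v = 1/74645 ≈ 1.3397e-5
(30009 + 35831)/(20529 + v) = (30009 + 35831)/(20529 + 1/74645) = 65840/(1532387206/74645) = 65840*(74645/1532387206) = 2457313400/766193603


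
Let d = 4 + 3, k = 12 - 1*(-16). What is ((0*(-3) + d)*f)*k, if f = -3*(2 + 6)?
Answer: -4704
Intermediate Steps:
k = 28 (k = 12 + 16 = 28)
f = -24 (f = -3*8 = -24)
d = 7
((0*(-3) + d)*f)*k = ((0*(-3) + 7)*(-24))*28 = ((0 + 7)*(-24))*28 = (7*(-24))*28 = -168*28 = -4704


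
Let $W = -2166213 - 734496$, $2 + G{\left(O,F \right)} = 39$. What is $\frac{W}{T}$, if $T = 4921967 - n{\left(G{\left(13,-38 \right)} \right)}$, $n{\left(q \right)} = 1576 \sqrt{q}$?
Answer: $- \frac{4759064658201}{8075222416459} - \frac{1523839128 \sqrt{37}}{8075222416459} \approx -0.59049$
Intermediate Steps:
$G{\left(O,F \right)} = 37$ ($G{\left(O,F \right)} = -2 + 39 = 37$)
$W = -2900709$ ($W = -2166213 - 734496 = -2900709$)
$T = 4921967 - 1576 \sqrt{37} \approx 4.9124 \cdot 10^{6}$
$\frac{W}{T} = - \frac{2900709}{4921967 - 1576 \sqrt{37}}$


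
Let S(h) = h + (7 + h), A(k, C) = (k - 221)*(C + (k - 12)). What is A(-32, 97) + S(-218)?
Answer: -13838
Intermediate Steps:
A(k, C) = (-221 + k)*(-12 + C + k) (A(k, C) = (-221 + k)*(C + (-12 + k)) = (-221 + k)*(-12 + C + k))
S(h) = 7 + 2*h
A(-32, 97) + S(-218) = (2652 + (-32)**2 - 233*(-32) - 221*97 + 97*(-32)) + (7 + 2*(-218)) = (2652 + 1024 + 7456 - 21437 - 3104) + (7 - 436) = -13409 - 429 = -13838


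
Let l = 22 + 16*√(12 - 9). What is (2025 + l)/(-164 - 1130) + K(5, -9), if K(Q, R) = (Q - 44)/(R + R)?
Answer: 1135/1941 - 8*√3/647 ≈ 0.56333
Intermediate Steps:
K(Q, R) = (-44 + Q)/(2*R) (K(Q, R) = (-44 + Q)/((2*R)) = (-44 + Q)*(1/(2*R)) = (-44 + Q)/(2*R))
l = 22 + 16*√3 ≈ 49.713
(2025 + l)/(-164 - 1130) + K(5, -9) = (2025 + (22 + 16*√3))/(-164 - 1130) + (½)*(-44 + 5)/(-9) = (2047 + 16*√3)/(-1294) + (½)*(-⅑)*(-39) = (2047 + 16*√3)*(-1/1294) + 13/6 = (-2047/1294 - 8*√3/647) + 13/6 = 1135/1941 - 8*√3/647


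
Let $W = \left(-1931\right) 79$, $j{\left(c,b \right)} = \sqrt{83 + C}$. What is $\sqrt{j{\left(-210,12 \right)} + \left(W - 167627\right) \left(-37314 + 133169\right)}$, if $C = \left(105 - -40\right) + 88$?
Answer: $\sqrt{-30690470480 + 2 \sqrt{79}} \approx 1.7519 \cdot 10^{5} i$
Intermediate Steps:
$C = 233$ ($C = \left(105 + 40\right) + 88 = 145 + 88 = 233$)
$j{\left(c,b \right)} = 2 \sqrt{79}$ ($j{\left(c,b \right)} = \sqrt{83 + 233} = \sqrt{316} = 2 \sqrt{79}$)
$W = -152549$
$\sqrt{j{\left(-210,12 \right)} + \left(W - 167627\right) \left(-37314 + 133169\right)} = \sqrt{2 \sqrt{79} + \left(-152549 - 167627\right) \left(-37314 + 133169\right)} = \sqrt{2 \sqrt{79} - 30690470480} = \sqrt{-30690470480 + 2 \sqrt{79}}$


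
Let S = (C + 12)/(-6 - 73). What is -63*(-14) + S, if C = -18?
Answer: 69684/79 ≈ 882.08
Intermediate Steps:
S = 6/79 (S = (-18 + 12)/(-6 - 73) = -6/(-79) = -6*(-1/79) = 6/79 ≈ 0.075949)
-63*(-14) + S = -63*(-14) + 6/79 = 882 + 6/79 = 69684/79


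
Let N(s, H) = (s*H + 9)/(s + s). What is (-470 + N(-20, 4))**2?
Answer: 350775441/1600 ≈ 2.1923e+5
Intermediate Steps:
N(s, H) = (9 + H*s)/(2*s) (N(s, H) = (H*s + 9)/((2*s)) = (9 + H*s)*(1/(2*s)) = (9 + H*s)/(2*s))
(-470 + N(-20, 4))**2 = (-470 + (1/2)*(9 + 4*(-20))/(-20))**2 = (-470 + (1/2)*(-1/20)*(9 - 80))**2 = (-470 + (1/2)*(-1/20)*(-71))**2 = (-470 + 71/40)**2 = (-18729/40)**2 = 350775441/1600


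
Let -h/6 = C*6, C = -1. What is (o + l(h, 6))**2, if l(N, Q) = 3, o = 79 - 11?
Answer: 5041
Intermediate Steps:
h = 36 (h = -(-6)*6 = -6*(-6) = 36)
o = 68
(o + l(h, 6))**2 = (68 + 3)**2 = 71**2 = 5041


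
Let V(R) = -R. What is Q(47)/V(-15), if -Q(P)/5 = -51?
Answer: 17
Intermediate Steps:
Q(P) = 255 (Q(P) = -5*(-51) = 255)
Q(47)/V(-15) = 255/((-1*(-15))) = 255/15 = 255*(1/15) = 17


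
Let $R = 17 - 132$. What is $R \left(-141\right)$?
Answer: $16215$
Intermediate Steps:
$R = -115$
$R \left(-141\right) = \left(-115\right) \left(-141\right) = 16215$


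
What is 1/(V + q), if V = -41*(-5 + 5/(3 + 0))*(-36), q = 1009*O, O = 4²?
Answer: 1/11224 ≈ 8.9095e-5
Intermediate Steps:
O = 16
q = 16144 (q = 1009*16 = 16144)
V = -4920 (V = -41*(-5 + 5/3)*(-36) = -41*(-10/3)*(-36) = (410/3)*(-36) = -4920)
1/(V + q) = 1/(-4920 + 16144) = 1/11224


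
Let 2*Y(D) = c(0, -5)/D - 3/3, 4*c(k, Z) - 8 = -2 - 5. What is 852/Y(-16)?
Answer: -109056/65 ≈ -1677.8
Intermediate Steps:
c(k, Z) = 1/4 (c(k, Z) = 2 + (-2 - 5)/4 = 2 + (1/4)*(-7) = 2 - 7/4 = 1/4)
Y(D) = -1/2 + 1/(8*D) (Y(D) = (1/(4*D) - 3/3)/2 = (1/(4*D) - 3*1/3)/2 = (1/(4*D) - 1)/2 = (-1 + 1/(4*D))/2 = -1/2 + 1/(8*D))
852/Y(-16) = 852/(((1/8)*(1 - 4*(-16))/(-16))) = 852/(((1/8)*(-1/16)*(1 + 64))) = 852/(((1/8)*(-1/16)*65)) = 852/(-65/128) = 852*(-128/65) = -109056/65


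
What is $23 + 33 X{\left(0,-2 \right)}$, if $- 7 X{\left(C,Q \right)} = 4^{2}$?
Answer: $- \frac{367}{7} \approx -52.429$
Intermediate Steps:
$X{\left(C,Q \right)} = - \frac{16}{7}$ ($X{\left(C,Q \right)} = - \frac{4^{2}}{7} = \left(- \frac{1}{7}\right) 16 = - \frac{16}{7}$)
$23 + 33 X{\left(0,-2 \right)} = 23 + 33 \left(- \frac{16}{7}\right) = 23 - \frac{528}{7} = - \frac{367}{7}$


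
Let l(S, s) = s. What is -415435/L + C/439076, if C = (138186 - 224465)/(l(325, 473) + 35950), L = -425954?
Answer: 174836658101953/179264592096084 ≈ 0.97530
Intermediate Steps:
C = -4541/1917 (C = (138186 - 224465)/(473 + 35950) = -86279/36423 = -86279*1/36423 = -4541/1917 ≈ -2.3688)
-415435/L + C/439076 = -415435/(-425954) - 4541/1917/439076 = -415435*(-1/425954) - 4541/1917*1/439076 = 415435/425954 - 4541/841708692 = 174836658101953/179264592096084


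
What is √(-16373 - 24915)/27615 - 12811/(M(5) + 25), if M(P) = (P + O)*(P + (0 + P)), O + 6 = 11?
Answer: -12811/125 + 2*I*√10322/27615 ≈ -102.49 + 0.0073581*I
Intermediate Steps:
O = 5 (O = -6 + 11 = 5)
M(P) = 2*P*(5 + P) (M(P) = (P + 5)*(P + (0 + P)) = (5 + P)*(P + P) = (5 + P)*(2*P) = 2*P*(5 + P))
√(-16373 - 24915)/27615 - 12811/(M(5) + 25) = √(-16373 - 24915)/27615 - 12811/(2*5*(5 + 5) + 25) = √(-41288)*(1/27615) - 12811/(2*5*10 + 25) = (2*I*√10322)*(1/27615) - 12811/(100 + 25) = 2*I*√10322/27615 - 12811/(1*125) = 2*I*√10322/27615 - 12811/125 = -12811/125 + 2*I*√10322/27615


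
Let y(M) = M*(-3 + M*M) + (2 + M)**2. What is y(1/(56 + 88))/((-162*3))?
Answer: -11964817/1451188224 ≈ -0.0082448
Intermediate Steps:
y(M) = (2 + M)**2 + M*(-3 + M**2) (y(M) = M*(-3 + M**2) + (2 + M)**2 = (2 + M)**2 + M*(-3 + M**2))
y(1/(56 + 88))/((-162*3)) = (4 + 1/(56 + 88) + (1/(56 + 88))**2 + (1/(56 + 88))**3)/((-162*3)) = (4 + 1/144 + (1/144)**2 + (1/144)**3)/(-486) = (4 + 1/144 + (1/144)**2 + (1/144)**3)*(-1/486) = (4 + 1/144 + 1/20736 + 1/2985984)*(-1/486) = (11964817/2985984)*(-1/486) = -11964817/1451188224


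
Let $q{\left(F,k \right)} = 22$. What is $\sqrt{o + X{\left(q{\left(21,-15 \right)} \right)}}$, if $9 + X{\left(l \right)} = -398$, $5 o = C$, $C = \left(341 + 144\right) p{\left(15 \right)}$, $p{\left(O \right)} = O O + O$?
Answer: $\sqrt{22873} \approx 151.24$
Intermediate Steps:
$p{\left(O \right)} = O + O^{2}$ ($p{\left(O \right)} = O^{2} + O = O + O^{2}$)
$C = 116400$ ($C = \left(341 + 144\right) 15 \left(1 + 15\right) = 485 \cdot 15 \cdot 16 = 485 \cdot 240 = 116400$)
$o = 23280$ ($o = \frac{1}{5} \cdot 116400 = 23280$)
$X{\left(l \right)} = -407$ ($X{\left(l \right)} = -9 - 398 = -407$)
$\sqrt{o + X{\left(q{\left(21,-15 \right)} \right)}} = \sqrt{23280 - 407} = \sqrt{22873}$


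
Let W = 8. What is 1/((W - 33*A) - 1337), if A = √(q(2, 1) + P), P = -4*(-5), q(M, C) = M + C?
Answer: -443/580398 + 11*√23/580398 ≈ -0.00067238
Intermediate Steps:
q(M, C) = C + M
P = 20
A = √23 (A = √((1 + 2) + 20) = √(3 + 20) = √23 ≈ 4.7958)
1/((W - 33*A) - 1337) = 1/((8 - 33*√23) - 1337) = 1/(-1329 - 33*√23)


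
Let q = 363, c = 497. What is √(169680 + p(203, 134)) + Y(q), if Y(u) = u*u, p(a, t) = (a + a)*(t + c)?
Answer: 131769 + √425866 ≈ 1.3242e+5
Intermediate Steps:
p(a, t) = 2*a*(497 + t) (p(a, t) = (a + a)*(t + 497) = (2*a)*(497 + t) = 2*a*(497 + t))
Y(u) = u²
√(169680 + p(203, 134)) + Y(q) = √(169680 + 2*203*(497 + 134)) + 363² = √(169680 + 2*203*631) + 131769 = √(169680 + 256186) + 131769 = √425866 + 131769 = 131769 + √425866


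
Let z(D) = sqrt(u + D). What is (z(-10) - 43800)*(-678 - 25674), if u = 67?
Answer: 1154217600 - 26352*sqrt(57) ≈ 1.1540e+9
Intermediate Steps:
z(D) = sqrt(67 + D)
(z(-10) - 43800)*(-678 - 25674) = (sqrt(67 - 10) - 43800)*(-678 - 25674) = (sqrt(57) - 43800)*(-26352) = (-43800 + sqrt(57))*(-26352) = 1154217600 - 26352*sqrt(57)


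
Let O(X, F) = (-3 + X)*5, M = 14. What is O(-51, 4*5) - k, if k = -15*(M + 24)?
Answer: 300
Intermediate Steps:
O(X, F) = -15 + 5*X
k = -570 (k = -15*(14 + 24) = -15*38 = -570)
O(-51, 4*5) - k = (-15 + 5*(-51)) - 1*(-570) = (-15 - 255) + 570 = -270 + 570 = 300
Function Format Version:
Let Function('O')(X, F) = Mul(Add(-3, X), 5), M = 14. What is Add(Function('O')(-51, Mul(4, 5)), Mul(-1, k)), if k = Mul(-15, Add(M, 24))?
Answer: 300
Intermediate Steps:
Function('O')(X, F) = Add(-15, Mul(5, X))
k = -570 (k = Mul(-15, Add(14, 24)) = Mul(-15, 38) = -570)
Add(Function('O')(-51, Mul(4, 5)), Mul(-1, k)) = Add(Add(-15, Mul(5, -51)), Mul(-1, -570)) = Add(Add(-15, -255), 570) = Add(-270, 570) = 300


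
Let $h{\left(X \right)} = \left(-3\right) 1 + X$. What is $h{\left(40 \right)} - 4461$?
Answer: $-4424$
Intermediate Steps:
$h{\left(X \right)} = -3 + X$
$h{\left(40 \right)} - 4461 = \left(-3 + 40\right) - 4461 = 37 - 4461 = -4424$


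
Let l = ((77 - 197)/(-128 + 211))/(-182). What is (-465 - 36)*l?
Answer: -30060/7553 ≈ -3.9799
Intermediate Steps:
l = 60/7553 (l = -120/83*(-1/182) = 60/7553 ≈ 0.0079439)
(-465 - 36)*l = (-465 - 36)*(60/7553) = -501*60/7553 = -30060/7553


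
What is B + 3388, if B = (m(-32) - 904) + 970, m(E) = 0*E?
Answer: 3454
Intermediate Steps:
m(E) = 0
B = 66 (B = (0 - 904) + 970 = -904 + 970 = 66)
B + 3388 = 66 + 3388 = 3454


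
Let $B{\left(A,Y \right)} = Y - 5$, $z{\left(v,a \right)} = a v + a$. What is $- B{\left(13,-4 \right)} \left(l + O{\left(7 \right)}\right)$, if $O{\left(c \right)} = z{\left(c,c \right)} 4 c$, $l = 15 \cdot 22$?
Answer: $17082$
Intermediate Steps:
$z{\left(v,a \right)} = a + a v$
$l = 330$
$O{\left(c \right)} = 4 c^{2} \left(1 + c\right)$ ($O{\left(c \right)} = c \left(1 + c\right) 4 c = 4 c \left(1 + c\right) c = 4 c^{2} \left(1 + c\right)$)
$B{\left(A,Y \right)} = -5 + Y$ ($B{\left(A,Y \right)} = Y - 5 = -5 + Y$)
$- B{\left(13,-4 \right)} \left(l + O{\left(7 \right)}\right) = - (-5 - 4) \left(330 + 4 \cdot 7^{2} \left(1 + 7\right)\right) = \left(-1\right) \left(-9\right) \left(330 + 4 \cdot 49 \cdot 8\right) = 9 \left(330 + 1568\right) = 9 \cdot 1898 = 17082$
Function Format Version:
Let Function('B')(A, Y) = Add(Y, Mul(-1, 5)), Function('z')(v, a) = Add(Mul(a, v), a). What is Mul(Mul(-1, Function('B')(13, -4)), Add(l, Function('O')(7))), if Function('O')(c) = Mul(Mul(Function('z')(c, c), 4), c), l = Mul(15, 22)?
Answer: 17082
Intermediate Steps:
Function('z')(v, a) = Add(a, Mul(a, v))
l = 330
Function('O')(c) = Mul(4, Pow(c, 2), Add(1, c)) (Function('O')(c) = Mul(Mul(Mul(c, Add(1, c)), 4), c) = Mul(Mul(4, c, Add(1, c)), c) = Mul(4, Pow(c, 2), Add(1, c)))
Function('B')(A, Y) = Add(-5, Y) (Function('B')(A, Y) = Add(Y, -5) = Add(-5, Y))
Mul(Mul(-1, Function('B')(13, -4)), Add(l, Function('O')(7))) = Mul(Mul(-1, Add(-5, -4)), Add(330, Mul(4, Pow(7, 2), Add(1, 7)))) = Mul(Mul(-1, -9), Add(330, Mul(4, 49, 8))) = Mul(9, Add(330, 1568)) = Mul(9, 1898) = 17082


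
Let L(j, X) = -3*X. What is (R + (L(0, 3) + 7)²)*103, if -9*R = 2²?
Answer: 3296/9 ≈ 366.22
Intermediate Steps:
R = -4/9 (R = -⅑*2² = -⅑*4 = -4/9 ≈ -0.44444)
(R + (L(0, 3) + 7)²)*103 = (-4/9 + (-3*3 + 7)²)*103 = (-4/9 + (-9 + 7)²)*103 = (-4/9 + (-2)²)*103 = (-4/9 + 4)*103 = (32/9)*103 = 3296/9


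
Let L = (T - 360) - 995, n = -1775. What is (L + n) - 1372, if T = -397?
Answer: -4899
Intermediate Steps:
L = -1752 (L = (-397 - 360) - 995 = -757 - 995 = -1752)
(L + n) - 1372 = (-1752 - 1775) - 1372 = -3527 - 1372 = -4899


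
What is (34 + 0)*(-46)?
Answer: -1564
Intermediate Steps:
(34 + 0)*(-46) = 34*(-46) = -1564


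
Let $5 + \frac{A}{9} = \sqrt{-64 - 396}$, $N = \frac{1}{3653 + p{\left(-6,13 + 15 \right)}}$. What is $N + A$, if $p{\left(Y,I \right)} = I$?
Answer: $- \frac{165644}{3681} + 18 i \sqrt{115} \approx -45.0 + 193.03 i$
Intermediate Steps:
$N = \frac{1}{3681}$ ($N = \frac{1}{3653 + \left(13 + 15\right)} = \frac{1}{3653 + 28} = \frac{1}{3681} \approx 0.00027167$)
$A = -45 + 18 i \sqrt{115}$ ($A = -45 + 9 \sqrt{-64 - 396} = -45 + 9 \sqrt{-460} = -45 + 9 \cdot 2 i \sqrt{115} = -45 + 18 i \sqrt{115} \approx -45.0 + 193.03 i$)
$N + A = \frac{1}{3681} - \left(45 - 18 i \sqrt{115}\right) = - \frac{165644}{3681} + 18 i \sqrt{115}$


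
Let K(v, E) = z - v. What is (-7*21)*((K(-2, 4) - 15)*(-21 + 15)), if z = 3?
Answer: -8820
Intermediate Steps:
K(v, E) = 3 - v
(-7*21)*((K(-2, 4) - 15)*(-21 + 15)) = (-7*21)*(((3 - 1*(-2)) - 15)*(-21 + 15)) = -147*((3 + 2) - 15)*(-6) = -147*(5 - 15)*(-6) = -(-1470)*(-6) = -147*60 = -8820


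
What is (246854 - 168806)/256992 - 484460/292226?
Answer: -529659841/391144501 ≈ -1.3541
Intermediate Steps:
(246854 - 168806)/256992 - 484460/292226 = 78048*(1/256992) - 484460*1/292226 = 813/2677 - 242230/146113 = -529659841/391144501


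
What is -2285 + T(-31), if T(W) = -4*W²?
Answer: -6129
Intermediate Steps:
-2285 + T(-31) = -2285 - 4*(-31)² = -2285 - 4*961 = -2285 - 3844 = -6129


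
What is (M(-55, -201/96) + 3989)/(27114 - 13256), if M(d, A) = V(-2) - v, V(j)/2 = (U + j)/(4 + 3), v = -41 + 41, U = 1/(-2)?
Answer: 13959/48503 ≈ 0.28780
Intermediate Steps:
U = -½ ≈ -0.50000
v = 0
V(j) = -⅐ + 2*j/7 (V(j) = 2*((-½ + j)/(4 + 3)) = 2*((-½ + j)/7) = 2*((-½ + j)*(⅐)) = 2*(-1/14 + j/7) = -⅐ + 2*j/7)
M(d, A) = -5/7 (M(d, A) = (-⅐ + (2/7)*(-2)) - 1*0 = (-⅐ - 4/7) + 0 = -5/7 + 0 = -5/7)
(M(-55, -201/96) + 3989)/(27114 - 13256) = (-5/7 + 3989)/(27114 - 13256) = (27918/7)/13858 = (27918/7)*(1/13858) = 13959/48503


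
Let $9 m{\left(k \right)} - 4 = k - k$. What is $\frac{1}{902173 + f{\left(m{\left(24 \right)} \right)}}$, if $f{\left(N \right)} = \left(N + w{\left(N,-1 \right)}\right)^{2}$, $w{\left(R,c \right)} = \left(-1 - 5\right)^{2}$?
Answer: $\frac{81}{73183597} \approx 1.1068 \cdot 10^{-6}$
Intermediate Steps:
$w{\left(R,c \right)} = 36$ ($w{\left(R,c \right)} = \left(-6\right)^{2} = 36$)
$m{\left(k \right)} = \frac{4}{9}$ ($m{\left(k \right)} = \frac{4}{9} + \frac{k - k}{9} = \frac{4}{9} + \frac{1}{9} \cdot 0 = \frac{4}{9} + 0 = \frac{4}{9}$)
$f{\left(N \right)} = \left(36 + N\right)^{2}$ ($f{\left(N \right)} = \left(N + 36\right)^{2} = \left(36 + N\right)^{2}$)
$\frac{1}{902173 + f{\left(m{\left(24 \right)} \right)}} = \frac{1}{902173 + \left(36 + \frac{4}{9}\right)^{2}} = \frac{1}{902173 + \left(\frac{328}{9}\right)^{2}} = \frac{1}{902173 + \frac{107584}{81}} = \frac{1}{\frac{73183597}{81}} = \frac{81}{73183597}$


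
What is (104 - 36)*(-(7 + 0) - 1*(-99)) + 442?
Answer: 6698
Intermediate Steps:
(104 - 36)*(-(7 + 0) - 1*(-99)) + 442 = 68*(-1*7 + 99) + 442 = 68*(-7 + 99) + 442 = 68*92 + 442 = 6256 + 442 = 6698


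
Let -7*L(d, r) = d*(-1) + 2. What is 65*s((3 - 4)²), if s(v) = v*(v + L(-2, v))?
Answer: 195/7 ≈ 27.857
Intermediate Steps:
L(d, r) = -2/7 + d/7 (L(d, r) = -(d*(-1) + 2)/7 = -(-d + 2)/7 = -(2 - d)/7 = -2/7 + d/7)
s(v) = v*(-4/7 + v) (s(v) = v*(v + (-2/7 + (⅐)*(-2))) = v*(v + (-2/7 - 2/7)) = v*(v - 4/7) = v*(-4/7 + v))
65*s((3 - 4)²) = 65*((3 - 4)²*(-4 + 7*(3 - 4)²)/7) = 65*((⅐)*(-1)²*(-4 + 7*(-1)²)) = 65*((⅐)*1*(-4 + 7*1)) = 65*((⅐)*1*(-4 + 7)) = 65*((⅐)*1*3) = 65*(3/7) = 195/7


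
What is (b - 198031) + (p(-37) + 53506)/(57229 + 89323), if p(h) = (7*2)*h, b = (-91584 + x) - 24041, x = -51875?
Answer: -13392311531/36638 ≈ -3.6553e+5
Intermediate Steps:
b = -167500 (b = (-91584 - 51875) - 24041 = -143459 - 24041 = -167500)
p(h) = 14*h
(b - 198031) + (p(-37) + 53506)/(57229 + 89323) = (-167500 - 198031) + (14*(-37) + 53506)/(57229 + 89323) = -365531 + (-518 + 53506)/146552 = -365531 + 52988*(1/146552) = -365531 + 13247/36638 = -13392311531/36638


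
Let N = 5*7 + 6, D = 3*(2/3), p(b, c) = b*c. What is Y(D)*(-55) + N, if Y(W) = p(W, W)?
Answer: -179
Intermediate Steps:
D = 2 (D = 3*(2*(⅓)) = 3*(⅔) = 2)
Y(W) = W² (Y(W) = W*W = W²)
N = 41 (N = 35 + 6 = 41)
Y(D)*(-55) + N = 2²*(-55) + 41 = 4*(-55) + 41 = -220 + 41 = -179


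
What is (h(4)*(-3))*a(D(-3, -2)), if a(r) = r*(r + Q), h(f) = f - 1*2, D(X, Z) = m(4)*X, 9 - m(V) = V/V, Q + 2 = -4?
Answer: -4320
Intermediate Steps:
Q = -6 (Q = -2 - 4 = -6)
m(V) = 8 (m(V) = 9 - V/V = 9 - 1*1 = 9 - 1 = 8)
D(X, Z) = 8*X
h(f) = -2 + f (h(f) = f - 2 = -2 + f)
a(r) = r*(-6 + r) (a(r) = r*(r - 6) = r*(-6 + r))
(h(4)*(-3))*a(D(-3, -2)) = ((-2 + 4)*(-3))*((8*(-3))*(-6 + 8*(-3))) = (2*(-3))*(-24*(-6 - 24)) = -(-144)*(-30) = -6*720 = -4320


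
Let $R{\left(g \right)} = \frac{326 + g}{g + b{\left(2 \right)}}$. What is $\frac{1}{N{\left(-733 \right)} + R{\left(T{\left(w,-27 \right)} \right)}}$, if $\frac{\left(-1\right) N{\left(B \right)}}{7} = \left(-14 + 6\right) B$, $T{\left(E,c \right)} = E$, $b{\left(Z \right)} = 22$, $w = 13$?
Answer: $- \frac{35}{1436341} \approx -2.4367 \cdot 10^{-5}$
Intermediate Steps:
$R{\left(g \right)} = \frac{326 + g}{22 + g}$ ($R{\left(g \right)} = \frac{326 + g}{g + 22} = \frac{326 + g}{22 + g}$)
$N{\left(B \right)} = 56 B$ ($N{\left(B \right)} = - 7 \left(-14 + 6\right) B = - 7 \left(- 8 B\right) = 56 B$)
$\frac{1}{N{\left(-733 \right)} + R{\left(T{\left(w,-27 \right)} \right)}} = \frac{1}{56 \left(-733\right) + \frac{326 + 13}{22 + 13}} = \frac{1}{-41048 + \frac{1}{35} \cdot 339} = \frac{1}{-41048 + \frac{339}{35}} = \frac{1}{- \frac{1436341}{35}} = - \frac{35}{1436341}$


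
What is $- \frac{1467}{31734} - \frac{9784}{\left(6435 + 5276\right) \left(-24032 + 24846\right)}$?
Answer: $- \frac{794168643}{16806245302} \approx -0.047254$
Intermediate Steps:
$- \frac{1467}{31734} - \frac{9784}{\left(6435 + 5276\right) \left(-24032 + 24846\right)} = \left(-1467\right) \frac{1}{31734} - \frac{9784}{11711 \cdot 814} = - \frac{163}{3526} - \frac{9784}{9532754} = - \frac{163}{3526} - \frac{4892}{4766377} = - \frac{794168643}{16806245302}$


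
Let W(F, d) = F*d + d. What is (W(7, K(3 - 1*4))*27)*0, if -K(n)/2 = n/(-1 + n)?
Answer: 0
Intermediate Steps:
K(n) = -2*n/(-1 + n)
W(F, d) = d + F*d
(W(7, K(3 - 1*4))*27)*0 = (((-2*(3 - 1*4)/(-1 + (3 - 1*4)))*(1 + 7))*27)*0 = ((-2*(3 - 4)/(-1 + (3 - 4))*8)*27)*0 = ((-2*(-1)/(-1 - 1)*8)*27)*0 = ((-2*(-1)/(-2)*8)*27)*0 = ((-2*(-1)*(-½)*8)*27)*0 = (-1*8*27)*0 = -8*27*0 = -216*0 = 0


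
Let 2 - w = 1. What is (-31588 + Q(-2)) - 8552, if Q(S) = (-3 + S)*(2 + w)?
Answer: -40155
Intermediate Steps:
w = 1 (w = 2 - 1*1 = 2 - 1 = 1)
Q(S) = -9 + 3*S (Q(S) = (-3 + S)*(2 + 1) = (-3 + S)*3 = -9 + 3*S)
(-31588 + Q(-2)) - 8552 = (-31588 + (-9 + 3*(-2))) - 8552 = (-31588 + (-9 - 6)) - 8552 = (-31588 - 15) - 8552 = -31603 - 8552 = -40155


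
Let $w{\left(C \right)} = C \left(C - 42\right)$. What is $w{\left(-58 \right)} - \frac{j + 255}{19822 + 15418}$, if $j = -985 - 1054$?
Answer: $\frac{25549223}{4405} \approx 5800.0$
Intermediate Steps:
$j = -2039$ ($j = -985 - 1054 = -2039$)
$w{\left(C \right)} = C \left(-42 + C\right)$
$w{\left(-58 \right)} - \frac{j + 255}{19822 + 15418} = - 58 \left(-42 - 58\right) - \frac{-2039 + 255}{19822 + 15418} = \left(-58\right) \left(-100\right) - - \frac{1784}{35240} = 5800 - \left(-1784\right) \frac{1}{35240} = 5800 - - \frac{223}{4405} = 5800 + \frac{223}{4405} = \frac{25549223}{4405}$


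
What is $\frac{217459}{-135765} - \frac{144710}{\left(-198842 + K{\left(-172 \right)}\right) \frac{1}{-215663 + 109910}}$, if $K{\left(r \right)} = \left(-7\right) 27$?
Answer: $- \frac{296817888050597}{3860206245} \approx -76892.0$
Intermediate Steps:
$K{\left(r \right)} = -189$
$\frac{217459}{-135765} - \frac{144710}{\left(-198842 + K{\left(-172 \right)}\right) \frac{1}{-215663 + 109910}} = \frac{217459}{-135765} - \frac{144710}{\left(-198842 - 189\right) \frac{1}{-215663 + 109910}} = 217459 \left(- \frac{1}{135765}\right) - \frac{144710}{\left(-199031\right) \frac{1}{-105753}} = - \frac{217459}{135765} - \frac{144710}{\left(-199031\right) \left(- \frac{1}{105753}\right)} = - \frac{217459}{135765} - \frac{144710}{\frac{199031}{105753}} = - \frac{217459}{135765} - \frac{15303516630}{199031} = - \frac{296817888050597}{3860206245}$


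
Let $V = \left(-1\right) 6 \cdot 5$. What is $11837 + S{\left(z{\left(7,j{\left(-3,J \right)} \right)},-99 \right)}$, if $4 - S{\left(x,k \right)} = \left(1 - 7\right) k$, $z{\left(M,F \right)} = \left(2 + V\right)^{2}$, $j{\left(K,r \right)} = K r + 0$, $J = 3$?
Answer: $11247$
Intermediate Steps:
$V = -30$ ($V = \left(-6\right) 5 = -30$)
$j{\left(K,r \right)} = K r$
$z{\left(M,F \right)} = 784$ ($z{\left(M,F \right)} = \left(2 - 30\right)^{2} = \left(-28\right)^{2} = 784$)
$S{\left(x,k \right)} = 4 + 6 k$ ($S{\left(x,k \right)} = 4 - \left(1 - 7\right) k = 4 - - 6 k = 4 + 6 k$)
$11837 + S{\left(z{\left(7,j{\left(-3,J \right)} \right)},-99 \right)} = 11837 + \left(4 + 6 \left(-99\right)\right) = 11837 + \left(4 - 594\right) = 11837 - 590 = 11247$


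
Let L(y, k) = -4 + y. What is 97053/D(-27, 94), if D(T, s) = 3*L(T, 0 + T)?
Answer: -32351/31 ≈ -1043.6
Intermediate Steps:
D(T, s) = -12 + 3*T (D(T, s) = 3*(-4 + T) = -12 + 3*T)
97053/D(-27, 94) = 97053/(-12 + 3*(-27)) = 97053/(-12 - 81) = 97053/(-93) = 97053*(-1/93) = -32351/31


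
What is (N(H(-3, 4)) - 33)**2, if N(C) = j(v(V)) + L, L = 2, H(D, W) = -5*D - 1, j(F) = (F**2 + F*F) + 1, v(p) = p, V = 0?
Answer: 900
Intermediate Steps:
j(F) = 1 + 2*F**2 (j(F) = (F**2 + F**2) + 1 = 2*F**2 + 1 = 1 + 2*F**2)
H(D, W) = -1 - 5*D
N(C) = 3 (N(C) = (1 + 2*0**2) + 2 = (1 + 2*0) + 2 = (1 + 0) + 2 = 1 + 2 = 3)
(N(H(-3, 4)) - 33)**2 = (3 - 33)**2 = (-30)**2 = 900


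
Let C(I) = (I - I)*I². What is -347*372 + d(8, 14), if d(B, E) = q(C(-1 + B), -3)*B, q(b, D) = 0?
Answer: -129084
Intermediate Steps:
C(I) = 0 (C(I) = 0*I² = 0)
d(B, E) = 0 (d(B, E) = 0*B = 0)
-347*372 + d(8, 14) = -347*372 + 0 = -129084 + 0 = -129084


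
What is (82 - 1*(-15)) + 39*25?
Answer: 1072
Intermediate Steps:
(82 - 1*(-15)) + 39*25 = (82 + 15) + 975 = 97 + 975 = 1072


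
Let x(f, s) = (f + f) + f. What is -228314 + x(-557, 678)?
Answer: -229985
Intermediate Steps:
x(f, s) = 3*f (x(f, s) = 2*f + f = 3*f)
-228314 + x(-557, 678) = -228314 + 3*(-557) = -228314 - 1671 = -229985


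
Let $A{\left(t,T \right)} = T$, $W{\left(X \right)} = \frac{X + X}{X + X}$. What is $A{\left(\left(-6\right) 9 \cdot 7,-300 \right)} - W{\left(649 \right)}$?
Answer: $-301$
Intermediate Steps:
$W{\left(X \right)} = 1$ ($W{\left(X \right)} = \frac{2 X}{2 X} = 2 X \frac{1}{2 X} = 1$)
$A{\left(\left(-6\right) 9 \cdot 7,-300 \right)} - W{\left(649 \right)} = -300 - 1 = -301$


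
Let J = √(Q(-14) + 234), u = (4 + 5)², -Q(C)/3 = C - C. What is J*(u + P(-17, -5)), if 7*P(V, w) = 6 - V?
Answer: 1770*√26/7 ≈ 1289.3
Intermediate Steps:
Q(C) = 0 (Q(C) = -3*(C - C) = -3*0 = 0)
P(V, w) = 6/7 - V/7 (P(V, w) = (6 - V)/7 = 6/7 - V/7)
u = 81 (u = 9² = 81)
J = 3*√26 (J = √(0 + 234) = √234 = 3*√26 ≈ 15.297)
J*(u + P(-17, -5)) = (3*√26)*(81 + (6/7 - ⅐*(-17))) = (3*√26)*(81 + (6/7 + 17/7)) = (3*√26)*(81 + 23/7) = (3*√26)*(590/7) = 1770*√26/7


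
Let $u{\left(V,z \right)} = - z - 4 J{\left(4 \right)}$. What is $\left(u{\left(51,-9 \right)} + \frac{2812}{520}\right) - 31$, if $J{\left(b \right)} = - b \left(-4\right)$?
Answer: $- \frac{10477}{130} \approx -80.592$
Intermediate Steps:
$J{\left(b \right)} = 4 b$
$u{\left(V,z \right)} = -64 - z$ ($u{\left(V,z \right)} = - z - 4 \cdot 4 \cdot 4 = - z - 64 = -64 - z$)
$\left(u{\left(51,-9 \right)} + \frac{2812}{520}\right) - 31 = \left(\left(-64 - -9\right) + \frac{2812}{520}\right) - 31 = \left(\left(-64 + 9\right) + 2812 \cdot \frac{1}{520}\right) - 31 = \left(-55 + \frac{703}{130}\right) - 31 = - \frac{6447}{130} - 31 = - \frac{10477}{130}$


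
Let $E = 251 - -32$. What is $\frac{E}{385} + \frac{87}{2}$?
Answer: $\frac{34061}{770} \approx 44.235$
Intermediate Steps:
$E = 283$ ($E = 251 + 32 = 283$)
$\frac{E}{385} + \frac{87}{2} = \frac{283}{385} + \frac{87}{2} = \frac{34061}{770}$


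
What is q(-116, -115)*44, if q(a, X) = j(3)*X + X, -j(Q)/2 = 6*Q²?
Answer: 541420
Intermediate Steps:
j(Q) = -12*Q²
q(a, X) = -107*X (q(a, X) = (-12*3²)*X + X = (-12*9)*X + X = -108*X + X = -107*X)
q(-116, -115)*44 = -107*(-115)*44 = 12305*44 = 541420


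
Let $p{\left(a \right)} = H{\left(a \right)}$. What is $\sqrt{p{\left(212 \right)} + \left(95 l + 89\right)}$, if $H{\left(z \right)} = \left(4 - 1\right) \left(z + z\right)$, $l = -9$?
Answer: $\sqrt{506} \approx 22.494$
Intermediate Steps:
$H{\left(z \right)} = 6 z$ ($H{\left(z \right)} = 3 \cdot 2 z = 6 z$)
$p{\left(a \right)} = 6 a$
$\sqrt{p{\left(212 \right)} + \left(95 l + 89\right)} = \sqrt{6 \cdot 212 + \left(95 \left(-9\right) + 89\right)} = \sqrt{1272 + \left(-855 + 89\right)} = \sqrt{1272 - 766} = \sqrt{506}$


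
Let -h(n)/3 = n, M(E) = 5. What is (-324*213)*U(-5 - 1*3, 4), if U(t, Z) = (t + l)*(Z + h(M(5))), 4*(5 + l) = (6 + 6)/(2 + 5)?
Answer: -66803616/7 ≈ -9.5434e+6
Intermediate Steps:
h(n) = -3*n
l = -32/7 (l = -5 + ((6 + 6)/(2 + 5))/4 = -5 + (12/7)/4 = -5 + (12*(⅐))/4 = -5 + (¼)*(12/7) = -5 + 3/7 = -32/7 ≈ -4.5714)
U(t, Z) = (-15 + Z)*(-32/7 + t) (U(t, Z) = (t - 32/7)*(Z - 3*5) = (-32/7 + t)*(Z - 15) = (-32/7 + t)*(-15 + Z) = (-15 + Z)*(-32/7 + t))
(-324*213)*U(-5 - 1*3, 4) = (-324*213)*(480/7 - 15*(-5 - 1*3) - 32/7*4 + 4*(-5 - 1*3)) = -69012*(480/7 - 15*(-5 - 3) - 128/7 + 4*(-5 - 3)) = -69012*(480/7 - 15*(-8) - 128/7 + 4*(-8)) = -69012*(480/7 + 120 - 128/7 - 32) = -69012*968/7 = -66803616/7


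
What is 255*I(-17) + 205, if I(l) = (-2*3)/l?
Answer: 295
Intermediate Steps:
I(l) = -6/l
255*I(-17) + 205 = 255*(-6/(-17)) + 205 = 255*(-6*(-1/17)) + 205 = 255*(6/17) + 205 = 90 + 205 = 295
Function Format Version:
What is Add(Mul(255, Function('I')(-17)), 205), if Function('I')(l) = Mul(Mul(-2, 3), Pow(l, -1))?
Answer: 295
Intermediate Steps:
Function('I')(l) = Mul(-6, Pow(l, -1))
Add(Mul(255, Function('I')(-17)), 205) = Add(Mul(255, Mul(-6, Pow(-17, -1))), 205) = Add(Mul(255, Mul(-6, Rational(-1, 17))), 205) = Add(Mul(255, Rational(6, 17)), 205) = Add(90, 205) = 295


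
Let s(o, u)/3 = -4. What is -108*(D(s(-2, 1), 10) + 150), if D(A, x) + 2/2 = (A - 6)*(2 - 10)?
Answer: -31644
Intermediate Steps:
s(o, u) = -12 (s(o, u) = 3*(-4) = -12)
D(A, x) = 47 - 8*A (D(A, x) = -1 + (A - 6)*(2 - 10) = -1 + (-6 + A)*(-8) = -1 + (48 - 8*A) = 47 - 8*A)
-108*(D(s(-2, 1), 10) + 150) = -108*((47 - 8*(-12)) + 150) = -108*((47 + 96) + 150) = -108*(143 + 150) = -108*293 = -31644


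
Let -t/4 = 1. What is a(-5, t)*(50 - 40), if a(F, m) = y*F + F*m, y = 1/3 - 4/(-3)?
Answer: 350/3 ≈ 116.67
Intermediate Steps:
t = -4 (t = -4*1 = -4)
y = 5/3 (y = 1*(⅓) - 4*(-⅓) = ⅓ + 4/3 = 5/3 ≈ 1.6667)
a(F, m) = 5*F/3 + F*m
a(-5, t)*(50 - 40) = ((⅓)*(-5)*(5 + 3*(-4)))*(50 - 40) = ((⅓)*(-5)*(5 - 12))*10 = ((⅓)*(-5)*(-7))*10 = (35/3)*10 = 350/3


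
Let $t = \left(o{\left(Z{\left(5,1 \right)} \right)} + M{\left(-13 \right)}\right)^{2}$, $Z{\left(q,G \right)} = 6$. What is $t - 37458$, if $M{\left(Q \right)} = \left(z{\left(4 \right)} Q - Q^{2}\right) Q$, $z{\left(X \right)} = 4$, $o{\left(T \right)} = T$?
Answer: $8251183$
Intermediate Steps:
$M{\left(Q \right)} = Q \left(- Q^{2} + 4 Q\right)$ ($M{\left(Q \right)} = \left(4 Q - Q^{2}\right) Q = \left(- Q^{2} + 4 Q\right) Q = Q \left(- Q^{2} + 4 Q\right)$)
$t = 8288641$ ($t = \left(6 + \left(-13\right)^{2} \left(4 - -13\right)\right)^{2} = \left(6 + 169 \left(4 + 13\right)\right)^{2} = \left(6 + 169 \cdot 17\right)^{2} = \left(6 + 2873\right)^{2} = 2879^{2} = 8288641$)
$t - 37458 = 8288641 - 37458 = 8251183$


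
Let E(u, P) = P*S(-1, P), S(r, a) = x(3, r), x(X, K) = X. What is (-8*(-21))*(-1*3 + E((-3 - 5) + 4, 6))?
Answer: 2520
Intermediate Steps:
S(r, a) = 3
E(u, P) = 3*P (E(u, P) = P*3 = 3*P)
(-8*(-21))*(-1*3 + E((-3 - 5) + 4, 6)) = (-8*(-21))*(-1*3 + 3*6) = 168*(-3 + 18) = 168*15 = 2520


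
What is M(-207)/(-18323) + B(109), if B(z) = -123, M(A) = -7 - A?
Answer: -2253929/18323 ≈ -123.01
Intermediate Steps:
M(-207)/(-18323) + B(109) = (-7 - 1*(-207))/(-18323) - 123 = (-7 + 207)*(-1/18323) - 123 = 200*(-1/18323) - 123 = -200/18323 - 123 = -2253929/18323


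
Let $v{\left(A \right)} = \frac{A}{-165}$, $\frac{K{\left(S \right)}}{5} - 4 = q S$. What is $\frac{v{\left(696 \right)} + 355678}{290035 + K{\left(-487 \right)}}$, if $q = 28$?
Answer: $\frac{19562058}{12203125} \approx 1.603$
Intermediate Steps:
$K{\left(S \right)} = 20 + 140 S$ ($K{\left(S \right)} = 20 + 5 \cdot 28 S = 20 + 140 S$)
$v{\left(A \right)} = - \frac{A}{165}$ ($v{\left(A \right)} = A \left(- \frac{1}{165}\right) = - \frac{A}{165}$)
$\frac{v{\left(696 \right)} + 355678}{290035 + K{\left(-487 \right)}} = \frac{\left(- \frac{1}{165}\right) 696 + 355678}{290035 + \left(20 + 140 \left(-487\right)\right)} = \frac{- \frac{232}{55} + 355678}{290035 + \left(20 - 68180\right)} = \frac{19562058}{55 \left(290035 - 68160\right)} = \frac{19562058}{55 \cdot 221875} = \frac{19562058}{55} \cdot \frac{1}{221875} = \frac{19562058}{12203125}$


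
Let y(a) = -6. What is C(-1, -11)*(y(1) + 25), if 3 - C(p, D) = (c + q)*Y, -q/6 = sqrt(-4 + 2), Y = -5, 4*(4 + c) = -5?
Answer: -1767/4 - 570*I*sqrt(2) ≈ -441.75 - 806.1*I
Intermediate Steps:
c = -21/4 (c = -4 + (1/4)*(-5) = -4 - 5/4 = -21/4 ≈ -5.2500)
q = -6*I*sqrt(2) (q = -6*sqrt(-4 + 2) = -6*I*sqrt(2) ≈ -8.4853*I)
C(p, D) = -93/4 - 30*I*sqrt(2) (C(p, D) = 3 - (-21/4 - 6*I*sqrt(2))*(-5) = 3 - (105/4 + 30*I*sqrt(2)) = 3 + (-105/4 - 30*I*sqrt(2)) = -93/4 - 30*I*sqrt(2))
C(-1, -11)*(y(1) + 25) = (-93/4 - 30*I*sqrt(2))*(-6 + 25) = (-93/4 - 30*I*sqrt(2))*19 = -1767/4 - 570*I*sqrt(2)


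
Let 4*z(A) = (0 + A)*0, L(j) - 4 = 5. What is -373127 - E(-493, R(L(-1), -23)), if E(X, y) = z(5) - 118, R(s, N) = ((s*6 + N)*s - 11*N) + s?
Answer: -373009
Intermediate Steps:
L(j) = 9 (L(j) = 4 + 5 = 9)
R(s, N) = s - 11*N + s*(N + 6*s) (R(s, N) = ((6*s + N)*s - 11*N) + s = ((N + 6*s)*s - 11*N) + s = (s*(N + 6*s) - 11*N) + s = (-11*N + s*(N + 6*s)) + s = s - 11*N + s*(N + 6*s))
z(A) = 0 (z(A) = ((0 + A)*0)/4 = (A*0)/4 = (¼)*0 = 0)
E(X, y) = -118 (E(X, y) = 0 - 118 = -118)
-373127 - E(-493, R(L(-1), -23)) = -373127 - 1*(-118) = -373127 + 118 = -373009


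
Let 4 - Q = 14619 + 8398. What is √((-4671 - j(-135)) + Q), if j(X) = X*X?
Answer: 3*I*√5101 ≈ 214.26*I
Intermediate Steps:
j(X) = X²
Q = -23013 (Q = 4 - (14619 + 8398) = 4 - 1*23017 = 4 - 23017 = -23013)
√((-4671 - j(-135)) + Q) = √((-4671 - 1*(-135)²) - 23013) = √((-4671 - 1*18225) - 23013) = √((-4671 - 18225) - 23013) = √(-22896 - 23013) = √(-45909) = 3*I*√5101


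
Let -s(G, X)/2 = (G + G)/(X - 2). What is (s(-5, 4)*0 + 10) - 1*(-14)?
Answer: 24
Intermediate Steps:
s(G, X) = -4*G/(-2 + X) (s(G, X) = -2*(G + G)/(X - 2) = -2*2*G/(-2 + X) = -4*G/(-2 + X))
(s(-5, 4)*0 + 10) - 1*(-14) = (-4*(-5)/(-2 + 4)*0 + 10) - 1*(-14) = (-4*(-5)/2*0 + 10) + 14 = (-4*(-5)*1/2*0 + 10) + 14 = (10*0 + 10) + 14 = (0 + 10) + 14 = 10 + 14 = 24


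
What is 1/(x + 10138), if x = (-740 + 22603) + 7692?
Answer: 1/39693 ≈ 2.5193e-5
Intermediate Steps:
x = 29555 (x = 21863 + 7692 = 29555)
1/(x + 10138) = 1/(29555 + 10138) = 1/39693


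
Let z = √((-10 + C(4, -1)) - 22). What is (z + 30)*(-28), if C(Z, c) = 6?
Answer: -840 - 28*I*√26 ≈ -840.0 - 142.77*I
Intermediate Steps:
z = I*√26 (z = √((-10 + 6) - 22) = √(-4 - 22) = √(-26) = I*√26 ≈ 5.099*I)
(z + 30)*(-28) = (I*√26 + 30)*(-28) = (30 + I*√26)*(-28) = -840 - 28*I*√26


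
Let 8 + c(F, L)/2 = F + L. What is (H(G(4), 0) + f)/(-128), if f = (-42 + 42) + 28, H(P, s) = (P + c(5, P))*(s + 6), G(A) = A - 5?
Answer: 13/64 ≈ 0.20313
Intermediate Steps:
G(A) = -5 + A
c(F, L) = -16 + 2*F + 2*L (c(F, L) = -16 + 2*(F + L) = -16 + (2*F + 2*L) = -16 + 2*F + 2*L)
H(P, s) = (-6 + 3*P)*(6 + s) (H(P, s) = (P + (-16 + 2*5 + 2*P))*(s + 6) = (P + (-16 + 10 + 2*P))*(6 + s) = (P + (-6 + 2*P))*(6 + s) = (-6 + 3*P)*(6 + s))
f = 28 (f = 0 + 28 = 28)
(H(G(4), 0) + f)/(-128) = ((-36 - 6*0 + 18*(-5 + 4) + 3*(-5 + 4)*0) + 28)/(-128) = ((-36 + 0 + 18*(-1) + 3*(-1)*0) + 28)*(-1/128) = ((-36 + 0 - 18 + 0) + 28)*(-1/128) = (-54 + 28)*(-1/128) = -26*(-1/128) = 13/64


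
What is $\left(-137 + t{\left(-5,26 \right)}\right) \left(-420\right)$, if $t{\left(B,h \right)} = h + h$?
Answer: $35700$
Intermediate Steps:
$t{\left(B,h \right)} = 2 h$
$\left(-137 + t{\left(-5,26 \right)}\right) \left(-420\right) = \left(-137 + 2 \cdot 26\right) \left(-420\right) = \left(-137 + 52\right) \left(-420\right) = \left(-85\right) \left(-420\right) = 35700$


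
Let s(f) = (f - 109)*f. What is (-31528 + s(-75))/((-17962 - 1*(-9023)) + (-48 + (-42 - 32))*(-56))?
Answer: 17728/2107 ≈ 8.4139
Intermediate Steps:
s(f) = f*(-109 + f) (s(f) = (-109 + f)*f = f*(-109 + f))
(-31528 + s(-75))/((-17962 - 1*(-9023)) + (-48 + (-42 - 32))*(-56)) = (-31528 - 75*(-109 - 75))/((-17962 - 1*(-9023)) + (-48 + (-42 - 32))*(-56)) = (-31528 - 75*(-184))/((-17962 + 9023) + (-48 - 74)*(-56)) = (-31528 + 13800)/(-8939 - 122*(-56)) = -17728/(-8939 + 6832) = -17728/(-2107) = -17728*(-1/2107) = 17728/2107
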